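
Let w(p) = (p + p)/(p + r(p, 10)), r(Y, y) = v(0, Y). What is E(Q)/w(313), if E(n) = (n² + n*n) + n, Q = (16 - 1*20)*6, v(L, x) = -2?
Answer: 175404/313 ≈ 560.40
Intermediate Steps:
r(Y, y) = -2
Q = -24 (Q = (16 - 20)*6 = -4*6 = -24)
E(n) = n + 2*n² (E(n) = (n² + n²) + n = 2*n² + n = n + 2*n²)
w(p) = 2*p/(-2 + p) (w(p) = (p + p)/(p - 2) = (2*p)/(-2 + p) = 2*p/(-2 + p))
E(Q)/w(313) = (-24*(1 + 2*(-24)))/((2*313/(-2 + 313))) = (-24*(1 - 48))/((2*313/311)) = (-24*(-47))/((2*313*(1/311))) = 1128/(626/311) = 1128*(311/626) = 175404/313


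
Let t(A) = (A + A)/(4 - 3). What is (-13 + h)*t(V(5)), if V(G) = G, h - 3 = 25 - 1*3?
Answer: 120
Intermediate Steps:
h = 25 (h = 3 + (25 - 1*3) = 3 + (25 - 3) = 3 + 22 = 25)
t(A) = 2*A (t(A) = (2*A)/1 = (2*A)*1 = 2*A)
(-13 + h)*t(V(5)) = (-13 + 25)*(2*5) = 12*10 = 120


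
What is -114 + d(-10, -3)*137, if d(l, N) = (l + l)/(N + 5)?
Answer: -1484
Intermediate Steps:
d(l, N) = 2*l/(5 + N) (d(l, N) = (2*l)/(5 + N) = 2*l/(5 + N))
-114 + d(-10, -3)*137 = -114 + (2*(-10)/(5 - 3))*137 = -114 + (2*(-10)/2)*137 = -114 + (2*(-10)*(½))*137 = -114 - 10*137 = -114 - 1370 = -1484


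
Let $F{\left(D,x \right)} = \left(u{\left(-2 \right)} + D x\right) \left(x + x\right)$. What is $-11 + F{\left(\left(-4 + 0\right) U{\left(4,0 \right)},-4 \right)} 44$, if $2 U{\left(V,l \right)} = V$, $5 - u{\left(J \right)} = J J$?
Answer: $-11627$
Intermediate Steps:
$u{\left(J \right)} = 5 - J^{2}$ ($u{\left(J \right)} = 5 - J J = 5 - J^{2}$)
$U{\left(V,l \right)} = \frac{V}{2}$
$F{\left(D,x \right)} = 2 x \left(1 + D x\right)$ ($F{\left(D,x \right)} = \left(\left(5 - \left(-2\right)^{2}\right) + D x\right) \left(x + x\right) = \left(\left(5 - 4\right) + D x\right) 2 x = \left(1 + D x\right) 2 x = 2 x \left(1 + D x\right)$)
$-11 + F{\left(\left(-4 + 0\right) U{\left(4,0 \right)},-4 \right)} 44 = -11 + 2 \left(-4\right) \left(1 + \left(-4 + 0\right) \frac{1}{2} \cdot 4 \left(-4\right)\right) 44 = -11 + 2 \left(-4\right) \left(1 + \left(-4\right) 2 \left(-4\right)\right) 44 = -11 + 2 \left(-4\right) \left(1 - -32\right) 44 = -11 + 2 \left(-4\right) \left(1 + 32\right) 44 = -11 + 2 \left(-4\right) 33 \cdot 44 = -11 - 11616 = -11627$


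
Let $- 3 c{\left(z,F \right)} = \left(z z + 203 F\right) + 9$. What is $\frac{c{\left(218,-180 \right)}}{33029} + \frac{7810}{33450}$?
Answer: $\frac{4512818}{36827335} \approx 0.12254$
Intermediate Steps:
$c{\left(z,F \right)} = -3 - \frac{203 F}{3} - \frac{z^{2}}{3}$ ($c{\left(z,F \right)} = - \frac{\left(z z + 203 F\right) + 9}{3} = - \frac{\left(z^{2} + 203 F\right) + 9}{3} = - \frac{9 + z^{2} + 203 F}{3} = -3 - \frac{203 F}{3} - \frac{z^{2}}{3}$)
$\frac{c{\left(218,-180 \right)}}{33029} + \frac{7810}{33450} = \frac{-3 - -12180 - \frac{218^{2}}{3}}{33029} + \frac{7810}{33450} = \left(-3 + 12180 - \frac{47524}{3}\right) \frac{1}{33029} + 7810 \cdot \frac{1}{33450} = \left(-3 + 12180 - \frac{47524}{3}\right) \frac{1}{33029} + \frac{781}{3345} = \left(- \frac{10993}{3}\right) \frac{1}{33029} + \frac{781}{3345} = - \frac{10993}{99087} + \frac{781}{3345} = \frac{4512818}{36827335}$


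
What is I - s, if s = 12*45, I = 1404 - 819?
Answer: 45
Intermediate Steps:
I = 585
s = 540
I - s = 585 - 1*540 = 585 - 540 = 45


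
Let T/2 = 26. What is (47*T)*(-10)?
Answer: -24440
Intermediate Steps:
T = 52 (T = 2*26 = 52)
(47*T)*(-10) = (47*52)*(-10) = 2444*(-10) = -24440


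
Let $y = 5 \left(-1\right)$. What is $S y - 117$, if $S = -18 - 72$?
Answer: $333$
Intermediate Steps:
$S = -90$
$y = -5$
$S y - 117 = \left(-90\right) \left(-5\right) - 117 = 450 - 117 = 333$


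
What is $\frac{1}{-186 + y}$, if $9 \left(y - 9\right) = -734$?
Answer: $- \frac{9}{2327} \approx -0.0038676$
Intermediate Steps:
$y = - \frac{653}{9}$ ($y = 9 + \frac{1}{9} \left(-734\right) = 9 - \frac{734}{9} = - \frac{653}{9} \approx -72.556$)
$\frac{1}{-186 + y} = \frac{1}{-186 - \frac{653}{9}} = \frac{1}{- \frac{2327}{9}} = - \frac{9}{2327}$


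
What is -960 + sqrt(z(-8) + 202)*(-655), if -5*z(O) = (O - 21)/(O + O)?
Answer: -960 - 131*sqrt(80655)/4 ≈ -10261.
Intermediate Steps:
z(O) = -(-21 + O)/(10*O) (z(O) = -(O - 21)/(5*(O + O)) = -(-21 + O)/(5*(2*O)) = -(-21 + O)*1/(2*O)/5 = -(-21 + O)/(10*O))
-960 + sqrt(z(-8) + 202)*(-655) = -960 + sqrt((1/10)*(21 - 1*(-8))/(-8) + 202)*(-655) = -960 + sqrt((1/10)*(-1/8)*(21 + 8) + 202)*(-655) = -960 + sqrt((1/10)*(-1/8)*29 + 202)*(-655) = -960 + sqrt(-29/80 + 202)*(-655) = -960 + sqrt(16131/80)*(-655) = -960 + (sqrt(80655)/20)*(-655) = -960 - 131*sqrt(80655)/4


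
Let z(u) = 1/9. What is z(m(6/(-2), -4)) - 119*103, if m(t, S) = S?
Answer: -110312/9 ≈ -12257.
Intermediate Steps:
z(u) = ⅑
z(m(6/(-2), -4)) - 119*103 = ⅑ - 119*103 = ⅑ - 12257 = -110312/9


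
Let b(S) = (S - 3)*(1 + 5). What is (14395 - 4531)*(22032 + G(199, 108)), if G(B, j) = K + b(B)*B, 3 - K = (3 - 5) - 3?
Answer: 2525815296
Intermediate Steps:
b(S) = -18 + 6*S (b(S) = (-3 + S)*6 = -18 + 6*S)
K = 8 (K = 3 - ((3 - 5) - 3) = 3 - (-2 - 3) = 3 - 1*(-5) = 3 + 5 = 8)
G(B, j) = 8 + B*(-18 + 6*B) (G(B, j) = 8 + (-18 + 6*B)*B = 8 + B*(-18 + 6*B))
(14395 - 4531)*(22032 + G(199, 108)) = (14395 - 4531)*(22032 + (8 + 6*199*(-3 + 199))) = 9864*(22032 + (8 + 6*199*196)) = 9864*(22032 + (8 + 234024)) = 9864*(22032 + 234032) = 9864*256064 = 2525815296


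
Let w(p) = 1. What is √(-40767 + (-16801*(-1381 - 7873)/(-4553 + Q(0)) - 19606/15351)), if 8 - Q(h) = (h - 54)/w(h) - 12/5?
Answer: I*√994490348896111951443/114840831 ≈ 274.6*I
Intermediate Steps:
Q(h) = 322/5 - h (Q(h) = 8 - ((h - 54)/1 - 12/5) = 8 - ((-54 + h)*1 - 12*⅕) = 8 - ((-54 + h) - 12/5) = 8 - (-282/5 + h) = 8 + (282/5 - h) = 322/5 - h)
√(-40767 + (-16801*(-1381 - 7873)/(-4553 + Q(0)) - 19606/15351)) = √(-40767 + (-16801*(-1381 - 7873)/(-4553 + (322/5 - 1*0)) - 19606/15351)) = √(-40767 + (-16801*(-9254/(-4553 + (322/5 + 0))) - 19606*1/15351)) = √(-40767 + (-16801*(-9254/(-4553 + 322/5)) - 19606/15351)) = √(-40767 + (-16801/((-22443/5*(-1/9254))) - 19606/15351)) = √(-40767 + (-16801/22443/46270 - 19606/15351)) = √(-40767 + (-16801*46270/22443 - 19606/15351)) = √(-40767 + (-777382270/22443 - 19606/15351)) = √(-40767 - 3978011748076/114840831) = √(-8659727905453/114840831) = I*√994490348896111951443/114840831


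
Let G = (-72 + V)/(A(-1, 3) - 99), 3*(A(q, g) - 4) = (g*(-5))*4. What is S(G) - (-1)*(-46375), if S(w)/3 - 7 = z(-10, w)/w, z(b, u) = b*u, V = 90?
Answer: -46384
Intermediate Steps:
A(q, g) = 4 - 20*g/3 (A(q, g) = 4 + ((g*(-5))*4)/3 = 4 + (-5*g*4)/3 = 4 + (-20*g)/3 = 4 - 20*g/3)
G = -18/115 (G = (-72 + 90)/((4 - 20/3*3) - 99) = 18/((4 - 20) - 99) = 18/(-16 - 99) = 18/(-115) = 18*(-1/115) = -18/115 ≈ -0.15652)
S(w) = -9 (S(w) = 21 + 3*((-10*w)/w) = 21 + 3*(-10) = 21 - 30 = -9)
S(G) - (-1)*(-46375) = -9 - (-1)*(-46375) = -9 - 1*46375 = -9 - 46375 = -46384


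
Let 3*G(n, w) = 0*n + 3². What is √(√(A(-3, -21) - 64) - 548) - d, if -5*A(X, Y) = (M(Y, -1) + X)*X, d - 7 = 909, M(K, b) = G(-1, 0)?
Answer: -916 + 2*√(-137 + 2*I) ≈ -915.83 + 23.41*I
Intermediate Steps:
G(n, w) = 3 (G(n, w) = (0*n + 3²)/3 = (0 + 9)/3 = (⅓)*9 = 3)
M(K, b) = 3
d = 916 (d = 7 + 909 = 916)
A(X, Y) = -X*(3 + X)/5 (A(X, Y) = -(3 + X)*X/5 = -X*(3 + X)/5)
√(√(A(-3, -21) - 64) - 548) - d = √(√(-⅕*(-3)*(3 - 3) - 64) - 548) - 1*916 = √(√(-⅕*(-3)*0 - 64) - 548) - 916 = √(√(0 - 64) - 548) - 916 = √(√(-64) - 548) - 916 = √(8*I - 548) - 916 = √(-548 + 8*I) - 916 = -916 + √(-548 + 8*I)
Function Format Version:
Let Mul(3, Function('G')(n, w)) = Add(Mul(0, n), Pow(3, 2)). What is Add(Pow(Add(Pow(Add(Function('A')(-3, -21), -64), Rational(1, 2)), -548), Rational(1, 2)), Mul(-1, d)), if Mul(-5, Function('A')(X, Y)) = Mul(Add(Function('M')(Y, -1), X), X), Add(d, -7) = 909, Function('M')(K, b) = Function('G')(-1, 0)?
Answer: Add(-916, Mul(2, Pow(Add(-137, Mul(2, I)), Rational(1, 2)))) ≈ Add(-915.83, Mul(23.410, I))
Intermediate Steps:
Function('G')(n, w) = 3 (Function('G')(n, w) = Mul(Rational(1, 3), Add(Mul(0, n), Pow(3, 2))) = Mul(Rational(1, 3), Add(0, 9)) = Mul(Rational(1, 3), 9) = 3)
Function('M')(K, b) = 3
d = 916 (d = Add(7, 909) = 916)
Function('A')(X, Y) = Mul(Rational(-1, 5), X, Add(3, X)) (Function('A')(X, Y) = Mul(Rational(-1, 5), Mul(Add(3, X), X)) = Mul(Rational(-1, 5), Mul(X, Add(3, X))) = Mul(Rational(-1, 5), X, Add(3, X)))
Add(Pow(Add(Pow(Add(Function('A')(-3, -21), -64), Rational(1, 2)), -548), Rational(1, 2)), Mul(-1, d)) = Add(Pow(Add(Pow(Add(Mul(Rational(-1, 5), -3, Add(3, -3)), -64), Rational(1, 2)), -548), Rational(1, 2)), Mul(-1, 916)) = Add(Pow(Add(Pow(Add(Mul(Rational(-1, 5), -3, 0), -64), Rational(1, 2)), -548), Rational(1, 2)), -916) = Add(Pow(Add(Pow(Add(0, -64), Rational(1, 2)), -548), Rational(1, 2)), -916) = Add(Pow(Add(Pow(-64, Rational(1, 2)), -548), Rational(1, 2)), -916) = Add(Pow(Add(Mul(8, I), -548), Rational(1, 2)), -916) = Add(Pow(Add(-548, Mul(8, I)), Rational(1, 2)), -916) = Add(-916, Pow(Add(-548, Mul(8, I)), Rational(1, 2)))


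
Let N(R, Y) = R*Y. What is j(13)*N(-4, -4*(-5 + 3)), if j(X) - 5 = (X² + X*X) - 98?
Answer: -7840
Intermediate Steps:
j(X) = -93 + 2*X² (j(X) = 5 + ((X² + X*X) - 98) = 5 + ((X² + X²) - 98) = 5 + (2*X² - 98) = 5 + (-98 + 2*X²) = -93 + 2*X²)
j(13)*N(-4, -4*(-5 + 3)) = (-93 + 2*13²)*(-(-16)*(-5 + 3)) = (-93 + 2*169)*(-(-16)*(-2)) = (-93 + 338)*(-4*8) = 245*(-32) = -7840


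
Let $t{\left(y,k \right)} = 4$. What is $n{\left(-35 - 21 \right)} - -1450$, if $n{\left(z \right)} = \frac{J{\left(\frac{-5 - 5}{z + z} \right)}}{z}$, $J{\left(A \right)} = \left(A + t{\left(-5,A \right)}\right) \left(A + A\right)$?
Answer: $\frac{127320455}{87808} \approx 1450.0$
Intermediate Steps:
$J{\left(A \right)} = 2 A \left(4 + A\right)$ ($J{\left(A \right)} = \left(A + 4\right) \left(A + A\right) = \left(4 + A\right) 2 A = 2 A \left(4 + A\right)$)
$n{\left(z \right)} = - \frac{10 \left(4 - \frac{5}{z}\right)}{z^{2}}$ ($n{\left(z \right)} = \frac{2 \frac{-5 - 5}{z + z} \left(4 + \frac{-5 - 5}{z + z}\right)}{z} = \frac{2 \left(- \frac{10}{2 z}\right) \left(4 - \frac{10}{2 z}\right)}{z} = \frac{2 \left(- 10 \frac{1}{2 z}\right) \left(4 - 10 \frac{1}{2 z}\right)}{z} = \frac{2 \left(- \frac{5}{z}\right) \left(4 - \frac{5}{z}\right)}{z} = \frac{\left(-10\right) \frac{1}{z} \left(4 - \frac{5}{z}\right)}{z} = - \frac{10 \left(4 - \frac{5}{z}\right)}{z^{2}}$)
$n{\left(-35 - 21 \right)} - -1450 = \frac{10 \left(5 - 4 \left(-35 - 21\right)\right)}{\left(-35 - 21\right)^{3}} - -1450 = \frac{10 \left(5 - -224\right)}{-175616} + 1450 = 10 \left(- \frac{1}{175616}\right) \left(5 + 224\right) + 1450 = 10 \left(- \frac{1}{175616}\right) 229 + 1450 = - \frac{1145}{87808} + 1450 = \frac{127320455}{87808}$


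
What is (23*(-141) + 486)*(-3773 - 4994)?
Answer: 24170619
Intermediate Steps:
(23*(-141) + 486)*(-3773 - 4994) = (-3243 + 486)*(-8767) = -2757*(-8767) = 24170619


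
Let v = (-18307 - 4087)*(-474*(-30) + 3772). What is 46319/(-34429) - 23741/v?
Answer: -18661702827623/13871886443792 ≈ -1.3453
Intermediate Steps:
v = -402912848 (v = -22394*(14220 + 3772) = -22394*17992 = -402912848)
46319/(-34429) - 23741/v = 46319/(-34429) - 23741/(-402912848) = 46319*(-1/34429) - 23741*(-1/402912848) = -46319/34429 + 23741/402912848 = -18661702827623/13871886443792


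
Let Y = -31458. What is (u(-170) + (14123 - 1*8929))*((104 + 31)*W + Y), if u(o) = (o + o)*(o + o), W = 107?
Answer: -2055068322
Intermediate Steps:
u(o) = 4*o**2 (u(o) = (2*o)*(2*o) = 4*o**2)
(u(-170) + (14123 - 1*8929))*((104 + 31)*W + Y) = (4*(-170)**2 + (14123 - 1*8929))*((104 + 31)*107 - 31458) = (4*28900 + (14123 - 8929))*(135*107 - 31458) = (115600 + 5194)*(14445 - 31458) = 120794*(-17013) = -2055068322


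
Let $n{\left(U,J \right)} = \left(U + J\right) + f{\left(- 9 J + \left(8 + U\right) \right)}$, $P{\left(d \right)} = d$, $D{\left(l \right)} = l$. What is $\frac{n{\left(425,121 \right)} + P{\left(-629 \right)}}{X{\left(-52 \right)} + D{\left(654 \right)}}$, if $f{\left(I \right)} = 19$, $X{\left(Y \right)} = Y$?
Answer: $- \frac{32}{301} \approx -0.10631$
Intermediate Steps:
$n{\left(U,J \right)} = 19 + J + U$ ($n{\left(U,J \right)} = \left(U + J\right) + 19 = \left(J + U\right) + 19 = 19 + J + U$)
$\frac{n{\left(425,121 \right)} + P{\left(-629 \right)}}{X{\left(-52 \right)} + D{\left(654 \right)}} = \frac{\left(19 + 121 + 425\right) - 629}{-52 + 654} = \frac{565 - 629}{602} = \left(-64\right) \frac{1}{602} = - \frac{32}{301}$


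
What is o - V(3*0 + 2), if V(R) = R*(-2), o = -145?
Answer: -141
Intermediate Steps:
V(R) = -2*R
o - V(3*0 + 2) = -145 - (-2)*(3*0 + 2) = -145 - (-2)*(0 + 2) = -145 - (-2)*2 = -145 - 1*(-4) = -145 + 4 = -141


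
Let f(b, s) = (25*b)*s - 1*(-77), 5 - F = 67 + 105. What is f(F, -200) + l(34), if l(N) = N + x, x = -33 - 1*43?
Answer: 835035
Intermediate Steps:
x = -76 (x = -33 - 43 = -76)
F = -167 (F = 5 - (67 + 105) = 5 - 1*172 = 5 - 172 = -167)
f(b, s) = 77 + 25*b*s (f(b, s) = 25*b*s + 77 = 77 + 25*b*s)
l(N) = -76 + N (l(N) = N - 76 = -76 + N)
f(F, -200) + l(34) = (77 + 25*(-167)*(-200)) + (-76 + 34) = (77 + 835000) - 42 = 835077 - 42 = 835035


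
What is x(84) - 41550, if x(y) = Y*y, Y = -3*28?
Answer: -48606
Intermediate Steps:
Y = -84
x(y) = -84*y
x(84) - 41550 = -84*84 - 41550 = -7056 - 41550 = -48606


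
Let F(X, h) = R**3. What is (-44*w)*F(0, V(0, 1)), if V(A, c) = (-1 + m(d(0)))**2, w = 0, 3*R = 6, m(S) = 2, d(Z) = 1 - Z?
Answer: 0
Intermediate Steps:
R = 2 (R = (1/3)*6 = 2)
V(A, c) = 1 (V(A, c) = (-1 + 2)**2 = 1**2 = 1)
F(X, h) = 8 (F(X, h) = 2**3 = 8)
(-44*w)*F(0, V(0, 1)) = -44*0*8 = 0*8 = 0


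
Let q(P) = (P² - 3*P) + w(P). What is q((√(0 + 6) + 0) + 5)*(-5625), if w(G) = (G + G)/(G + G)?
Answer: -95625 - 39375*√6 ≈ -1.9207e+5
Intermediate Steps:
w(G) = 1 (w(G) = (2*G)/((2*G)) = (2*G)*(1/(2*G)) = 1)
q(P) = 1 + P² - 3*P (q(P) = (P² - 3*P) + 1 = 1 + P² - 3*P)
q((√(0 + 6) + 0) + 5)*(-5625) = (1 + ((√(0 + 6) + 0) + 5)² - 3*((√(0 + 6) + 0) + 5))*(-5625) = (1 + ((√6 + 0) + 5)² - 3*((√6 + 0) + 5))*(-5625) = (1 + (√6 + 5)² - 3*(√6 + 5))*(-5625) = (1 + (5 + √6)² - 3*(5 + √6))*(-5625) = (1 + (5 + √6)² + (-15 - 3*√6))*(-5625) = (-14 + (5 + √6)² - 3*√6)*(-5625) = 78750 - 5625*(5 + √6)² + 16875*√6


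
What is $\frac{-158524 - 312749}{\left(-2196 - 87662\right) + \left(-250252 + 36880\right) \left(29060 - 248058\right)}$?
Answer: $- \frac{471273}{46727951398} \approx -1.0085 \cdot 10^{-5}$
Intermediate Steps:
$\frac{-158524 - 312749}{\left(-2196 - 87662\right) + \left(-250252 + 36880\right) \left(29060 - 248058\right)} = - \frac{471273}{-89858 - -46728041256} = - \frac{471273}{-89858 + 46728041256} = - \frac{471273}{46727951398}$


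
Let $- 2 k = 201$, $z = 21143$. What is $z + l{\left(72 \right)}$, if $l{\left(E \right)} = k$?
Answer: $\frac{42085}{2} \approx 21043.0$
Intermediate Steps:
$k = - \frac{201}{2}$ ($k = \left(- \frac{1}{2}\right) 201 = - \frac{201}{2} \approx -100.5$)
$l{\left(E \right)} = - \frac{201}{2}$
$z + l{\left(72 \right)} = 21143 - \frac{201}{2} = \frac{42085}{2}$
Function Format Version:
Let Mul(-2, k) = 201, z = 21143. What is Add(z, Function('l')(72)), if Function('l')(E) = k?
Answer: Rational(42085, 2) ≈ 21043.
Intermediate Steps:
k = Rational(-201, 2) (k = Mul(Rational(-1, 2), 201) = Rational(-201, 2) ≈ -100.50)
Function('l')(E) = Rational(-201, 2)
Add(z, Function('l')(72)) = Add(21143, Rational(-201, 2)) = Rational(42085, 2)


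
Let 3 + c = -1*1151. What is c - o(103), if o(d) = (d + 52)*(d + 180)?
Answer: -45019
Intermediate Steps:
o(d) = (52 + d)*(180 + d)
c = -1154 (c = -3 - 1*1151 = -3 - 1151 = -1154)
c - o(103) = -1154 - (9360 + 103² + 232*103) = -1154 - (9360 + 10609 + 23896) = -1154 - 1*43865 = -1154 - 43865 = -45019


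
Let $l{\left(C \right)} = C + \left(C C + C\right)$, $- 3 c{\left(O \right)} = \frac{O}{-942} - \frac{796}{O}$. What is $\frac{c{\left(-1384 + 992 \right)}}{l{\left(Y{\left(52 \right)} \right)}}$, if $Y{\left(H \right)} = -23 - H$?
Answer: $- \frac{112937}{758145150} \approx -0.00014896$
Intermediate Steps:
$c{\left(O \right)} = \frac{O}{2826} + \frac{796}{3 O}$ ($c{\left(O \right)} = - \frac{\frac{O}{-942} - \frac{796}{O}}{3} = - \frac{O \left(- \frac{1}{942}\right) - \frac{796}{O}}{3} = - \frac{- \frac{O}{942} - \frac{796}{O}}{3} = - \frac{- \frac{796}{O} - \frac{O}{942}}{3} = \frac{O}{2826} + \frac{796}{3 O}$)
$l{\left(C \right)} = C^{2} + 2 C$ ($l{\left(C \right)} = C + \left(C^{2} + C\right) = C + \left(C + C^{2}\right) = C^{2} + 2 C$)
$\frac{c{\left(-1384 + 992 \right)}}{l{\left(Y{\left(52 \right)} \right)}} = \frac{\frac{1}{2826} \frac{1}{-1384 + 992} \left(749832 + \left(-1384 + 992\right)^{2}\right)}{\left(-23 - 52\right) \left(2 - 75\right)} = \frac{\frac{1}{2826} \frac{1}{-392} \left(749832 + \left(-392\right)^{2}\right)}{\left(-23 - 52\right) \left(2 - 75\right)} = \frac{\frac{1}{2826} \left(- \frac{1}{392}\right) \left(749832 + 153664\right)}{\left(-75\right) \left(2 - 75\right)} = \frac{\frac{1}{2826} \left(- \frac{1}{392}\right) 903496}{\left(-75\right) \left(-73\right)} = - \frac{112937}{138474 \cdot 5475} = \left(- \frac{112937}{138474}\right) \frac{1}{5475} = - \frac{112937}{758145150}$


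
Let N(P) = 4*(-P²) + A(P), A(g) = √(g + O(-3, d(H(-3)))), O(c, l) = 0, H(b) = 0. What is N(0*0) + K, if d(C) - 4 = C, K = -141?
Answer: -141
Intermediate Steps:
d(C) = 4 + C
A(g) = √g (A(g) = √(g + 0) = √g)
N(P) = √P - 4*P² (N(P) = 4*(-P²) + √P = -4*P² + √P = √P - 4*P²)
N(0*0) + K = (√(0*0) - 4*(0*0)²) - 141 = (√0 - 4*0²) - 141 = (0 - 4*0) - 141 = (0 + 0) - 141 = 0 - 141 = -141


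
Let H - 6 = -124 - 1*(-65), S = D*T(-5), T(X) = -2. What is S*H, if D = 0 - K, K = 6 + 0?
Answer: -636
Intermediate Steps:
K = 6
D = -6 (D = 0 - 1*6 = 0 - 6 = -6)
S = 12 (S = -6*(-2) = 12)
H = -53 (H = 6 + (-124 - 1*(-65)) = 6 + (-124 + 65) = 6 - 59 = -53)
S*H = 12*(-53) = -636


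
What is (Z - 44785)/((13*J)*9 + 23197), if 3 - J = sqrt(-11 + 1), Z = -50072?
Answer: -1116846318/277322597 - 11098269*I*sqrt(10)/554645194 ≈ -4.0272 - 0.063276*I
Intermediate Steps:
J = 3 - I*sqrt(10) (J = 3 - sqrt(-11 + 1) = 3 - sqrt(-10) = 3 - I*sqrt(10) ≈ 3.0 - 3.1623*I)
(Z - 44785)/((13*J)*9 + 23197) = (-50072 - 44785)/((13*(3 - I*sqrt(10)))*9 + 23197) = -94857/((39 - 13*I*sqrt(10))*9 + 23197) = -94857/((351 - 117*I*sqrt(10)) + 23197) = -94857/(23548 - 117*I*sqrt(10))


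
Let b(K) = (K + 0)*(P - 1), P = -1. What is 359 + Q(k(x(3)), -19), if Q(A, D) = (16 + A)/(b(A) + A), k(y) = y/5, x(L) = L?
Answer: 994/3 ≈ 331.33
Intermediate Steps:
b(K) = -2*K (b(K) = (K + 0)*(-1 - 1) = K*(-2) = -2*K)
k(y) = y/5 (k(y) = y*(⅕) = y/5)
Q(A, D) = -(16 + A)/A (Q(A, D) = (16 + A)/(-2*A + A) = (16 + A)/((-A)) = (16 + A)*(-1/A) = -(16 + A)/A)
359 + Q(k(x(3)), -19) = 359 + (-16 - 3/5)/(((⅕)*3)) = 359 + (-16 - 1*⅗)/(⅗) = 359 + 5*(-16 - ⅗)/3 = 359 + (5/3)*(-83/5) = 359 - 83/3 = 994/3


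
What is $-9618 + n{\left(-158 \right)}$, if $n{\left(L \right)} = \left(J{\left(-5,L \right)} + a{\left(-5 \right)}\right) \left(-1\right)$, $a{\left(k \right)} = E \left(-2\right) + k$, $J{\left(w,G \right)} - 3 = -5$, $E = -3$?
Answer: $-9617$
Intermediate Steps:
$J{\left(w,G \right)} = -2$ ($J{\left(w,G \right)} = 3 - 5 = -2$)
$a{\left(k \right)} = 6 + k$ ($a{\left(k \right)} = \left(-3\right) \left(-2\right) + k = 6 + k$)
$n{\left(L \right)} = 1$ ($n{\left(L \right)} = \left(-2 + \left(6 - 5\right)\right) \left(-1\right) = \left(-2 + 1\right) \left(-1\right) = \left(-1\right) \left(-1\right) = 1$)
$-9618 + n{\left(-158 \right)} = -9618 + 1 = -9617$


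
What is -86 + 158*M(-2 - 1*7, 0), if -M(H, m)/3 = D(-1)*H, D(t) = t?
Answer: -4352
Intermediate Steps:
M(H, m) = 3*H (M(H, m) = -(-3)*H = 3*H)
-86 + 158*M(-2 - 1*7, 0) = -86 + 158*(3*(-2 - 1*7)) = -86 + 158*(3*(-2 - 7)) = -86 + 158*(3*(-9)) = -86 + 158*(-27) = -86 - 4266 = -4352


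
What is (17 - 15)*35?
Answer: 70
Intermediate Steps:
(17 - 15)*35 = 2*35 = 70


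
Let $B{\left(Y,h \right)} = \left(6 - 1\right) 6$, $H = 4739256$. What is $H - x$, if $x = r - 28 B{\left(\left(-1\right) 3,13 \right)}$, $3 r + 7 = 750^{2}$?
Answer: $\frac{13657795}{3} \approx 4.5526 \cdot 10^{6}$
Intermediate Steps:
$r = \frac{562493}{3}$ ($r = - \frac{7}{3} + \frac{750^{2}}{3} = - \frac{7}{3} + \frac{1}{3} \cdot 562500 = - \frac{7}{3} + 187500 = \frac{562493}{3} \approx 1.875 \cdot 10^{5}$)
$B{\left(Y,h \right)} = 30$ ($B{\left(Y,h \right)} = 5 \cdot 6 = 30$)
$x = \frac{559973}{3}$ ($x = \frac{562493}{3} - 840 = \frac{559973}{3} \approx 1.8666 \cdot 10^{5}$)
$H - x = 4739256 - \frac{559973}{3} = \frac{13657795}{3}$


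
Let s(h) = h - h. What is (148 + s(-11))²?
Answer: 21904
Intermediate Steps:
s(h) = 0
(148 + s(-11))² = (148 + 0)² = 148² = 21904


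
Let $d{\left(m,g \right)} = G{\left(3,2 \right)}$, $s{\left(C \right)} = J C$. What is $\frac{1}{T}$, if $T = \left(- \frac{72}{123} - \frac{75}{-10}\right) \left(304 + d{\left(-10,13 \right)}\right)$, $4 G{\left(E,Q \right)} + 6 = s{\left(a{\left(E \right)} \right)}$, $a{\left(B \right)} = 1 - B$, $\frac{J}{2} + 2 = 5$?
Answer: $\frac{164}{339633} \approx 0.00048287$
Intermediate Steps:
$J = 6$ ($J = -4 + 2 \cdot 5 = -4 + 10 = 6$)
$s{\left(C \right)} = 6 C$
$G{\left(E,Q \right)} = - \frac{3 E}{2}$ ($G{\left(E,Q \right)} = - \frac{3}{2} + \frac{6 \left(1 - E\right)}{4} = - \frac{3}{2} + \frac{6 - 6 E}{4} = - \frac{3}{2} - \left(- \frac{3}{2} + \frac{3 E}{2}\right) = - \frac{3 E}{2}$)
$d{\left(m,g \right)} = - \frac{9}{2}$ ($d{\left(m,g \right)} = \left(- \frac{3}{2}\right) 3 = - \frac{9}{2}$)
$T = \frac{339633}{164}$ ($T = \left(- \frac{72}{123} - \frac{75}{-10}\right) \left(304 - \frac{9}{2}\right) = \left(\left(-72\right) \frac{1}{123} - - \frac{15}{2}\right) \frac{599}{2} = \left(- \frac{24}{41} + \frac{15}{2}\right) \frac{599}{2} = \frac{567}{82} \cdot \frac{599}{2} = \frac{339633}{164} \approx 2070.9$)
$\frac{1}{T} = \frac{1}{\frac{339633}{164}} = \frac{164}{339633}$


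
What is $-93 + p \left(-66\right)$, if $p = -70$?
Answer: $4527$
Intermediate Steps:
$-93 + p \left(-66\right) = -93 - -4620 = -93 + 4620 = 4527$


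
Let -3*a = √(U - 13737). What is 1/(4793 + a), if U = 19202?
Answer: 43137/206750176 + 3*√5465/206750176 ≈ 0.00020972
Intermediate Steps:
a = -√5465/3 (a = -√(19202 - 13737)/3 = -√5465/3 ≈ -24.642)
1/(4793 + a) = 1/(4793 - √5465/3)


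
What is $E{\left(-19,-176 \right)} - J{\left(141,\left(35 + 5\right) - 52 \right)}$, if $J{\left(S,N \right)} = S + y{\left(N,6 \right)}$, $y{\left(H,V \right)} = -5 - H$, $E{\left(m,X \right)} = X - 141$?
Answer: $-465$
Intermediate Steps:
$E{\left(m,X \right)} = -141 + X$
$J{\left(S,N \right)} = -5 + S - N$ ($J{\left(S,N \right)} = S - \left(5 + N\right) = -5 + S - N$)
$E{\left(-19,-176 \right)} - J{\left(141,\left(35 + 5\right) - 52 \right)} = \left(-141 - 176\right) - \left(-5 + 141 - \left(\left(35 + 5\right) - 52\right)\right) = -317 - \left(-5 + 141 - \left(40 - 52\right)\right) = -317 - \left(-5 + 141 - -12\right) = -317 - \left(-5 + 141 + 12\right) = -317 - 148 = -465$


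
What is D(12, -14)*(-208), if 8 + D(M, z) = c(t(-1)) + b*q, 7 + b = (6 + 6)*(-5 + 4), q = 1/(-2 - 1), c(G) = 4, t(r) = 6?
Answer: -1456/3 ≈ -485.33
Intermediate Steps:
q = -⅓ (q = 1/(-3) = -⅓ ≈ -0.33333)
b = -19 (b = -7 + (6 + 6)*(-5 + 4) = -7 + 12*(-1) = -7 - 12 = -19)
D(M, z) = 7/3 (D(M, z) = -8 + (4 - 19*(-⅓)) = -8 + (4 + 19/3) = -8 + 31/3 = 7/3)
D(12, -14)*(-208) = (7/3)*(-208) = -1456/3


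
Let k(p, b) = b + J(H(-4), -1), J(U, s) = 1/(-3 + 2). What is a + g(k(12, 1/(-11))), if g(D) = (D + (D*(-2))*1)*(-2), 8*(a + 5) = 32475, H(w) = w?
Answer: 356593/88 ≈ 4052.2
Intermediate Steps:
J(U, s) = -1 (J(U, s) = 1/(-1) = -1)
a = 32435/8 (a = -5 + (1/8)*32475 = -5 + 32475/8 = 32435/8 ≈ 4054.4)
k(p, b) = -1 + b (k(p, b) = b - 1 = -1 + b)
g(D) = 2*D (g(D) = (D - 2*D*1)*(-2) = (D - 2*D)*(-2) = -D*(-2) = 2*D)
a + g(k(12, 1/(-11))) = 32435/8 + 2*(-1 + 1/(-11)) = 32435/8 + 2*(-1 - 1/11) = 32435/8 + 2*(-12/11) = 32435/8 - 24/11 = 356593/88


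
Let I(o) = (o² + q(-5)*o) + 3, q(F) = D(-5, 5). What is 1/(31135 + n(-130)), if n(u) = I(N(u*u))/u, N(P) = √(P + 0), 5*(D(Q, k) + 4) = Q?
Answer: 130/4031297 ≈ 3.2248e-5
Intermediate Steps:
D(Q, k) = -4 + Q/5
q(F) = -5 (q(F) = -4 + (⅕)*(-5) = -4 - 1 = -5)
N(P) = √P
I(o) = 3 + o² - 5*o (I(o) = (o² - 5*o) + 3 = 3 + o² - 5*o)
n(u) = (3 + u² - 5*√(u²))/u (n(u) = (3 + (√(u*u))² - 5*√(u²))/u = (3 + (√(u²))² - 5*√(u²))/u = (3 + u² - 5*√(u²))/u)
1/(31135 + n(-130)) = 1/(31135 + (3 + (-130)² - 5*√((-130)²))/(-130)) = 1/(31135 - (3 + 16900 - 5*√16900)/130) = 1/(31135 - (3 + 16900 - 5*130)/130) = 1/(31135 - (3 + 16900 - 650)/130) = 1/(31135 - 1/130*16253) = 1/(31135 - 16253/130) = 1/(4031297/130) = 130/4031297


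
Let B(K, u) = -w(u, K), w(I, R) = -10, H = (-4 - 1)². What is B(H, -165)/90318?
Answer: 5/45159 ≈ 0.00011072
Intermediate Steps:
H = 25 (H = (-5)² = 25)
B(K, u) = 10 (B(K, u) = -1*(-10) = 10)
B(H, -165)/90318 = 10/90318 = 10*(1/90318) = 5/45159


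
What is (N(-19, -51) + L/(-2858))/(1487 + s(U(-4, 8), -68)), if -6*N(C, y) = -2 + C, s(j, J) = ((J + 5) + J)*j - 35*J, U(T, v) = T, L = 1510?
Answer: 8493/12549478 ≈ 0.00067676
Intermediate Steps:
s(j, J) = -35*J + j*(5 + 2*J) (s(j, J) = ((5 + J) + J)*j - 35*J = (5 + 2*J)*j - 35*J = j*(5 + 2*J) - 35*J = -35*J + j*(5 + 2*J))
N(C, y) = 1/3 - C/6 (N(C, y) = -(-2 + C)/6 = 1/3 - C/6)
(N(-19, -51) + L/(-2858))/(1487 + s(U(-4, 8), -68)) = ((1/3 - 1/6*(-19)) + 1510/(-2858))/(1487 + (-35*(-68) + 5*(-4) + 2*(-68)*(-4))) = ((1/3 + 19/6) + 1510*(-1/2858))/(1487 + (2380 - 20 + 544)) = (7/2 - 755/1429)/(1487 + 2904) = (8493/2858)/4391 = (8493/2858)*(1/4391) = 8493/12549478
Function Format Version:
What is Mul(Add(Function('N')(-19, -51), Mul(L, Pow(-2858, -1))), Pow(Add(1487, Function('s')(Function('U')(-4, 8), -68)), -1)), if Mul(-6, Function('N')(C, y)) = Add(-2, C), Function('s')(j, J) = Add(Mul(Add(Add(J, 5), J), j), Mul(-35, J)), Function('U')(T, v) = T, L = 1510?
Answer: Rational(8493, 12549478) ≈ 0.00067676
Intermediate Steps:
Function('s')(j, J) = Add(Mul(-35, J), Mul(j, Add(5, Mul(2, J)))) (Function('s')(j, J) = Add(Mul(Add(Add(5, J), J), j), Mul(-35, J)) = Add(Mul(Add(5, Mul(2, J)), j), Mul(-35, J)) = Add(Mul(j, Add(5, Mul(2, J))), Mul(-35, J)) = Add(Mul(-35, J), Mul(j, Add(5, Mul(2, J)))))
Function('N')(C, y) = Add(Rational(1, 3), Mul(Rational(-1, 6), C)) (Function('N')(C, y) = Mul(Rational(-1, 6), Add(-2, C)) = Add(Rational(1, 3), Mul(Rational(-1, 6), C)))
Mul(Add(Function('N')(-19, -51), Mul(L, Pow(-2858, -1))), Pow(Add(1487, Function('s')(Function('U')(-4, 8), -68)), -1)) = Mul(Add(Add(Rational(1, 3), Mul(Rational(-1, 6), -19)), Mul(1510, Pow(-2858, -1))), Pow(Add(1487, Add(Mul(-35, -68), Mul(5, -4), Mul(2, -68, -4))), -1)) = Mul(Add(Add(Rational(1, 3), Rational(19, 6)), Mul(1510, Rational(-1, 2858))), Pow(Add(1487, Add(2380, -20, 544)), -1)) = Mul(Add(Rational(7, 2), Rational(-755, 1429)), Pow(Add(1487, 2904), -1)) = Mul(Rational(8493, 2858), Pow(4391, -1)) = Mul(Rational(8493, 2858), Rational(1, 4391)) = Rational(8493, 12549478)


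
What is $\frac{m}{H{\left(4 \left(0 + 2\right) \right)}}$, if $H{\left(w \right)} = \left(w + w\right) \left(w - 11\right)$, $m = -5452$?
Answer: $\frac{1363}{12} \approx 113.58$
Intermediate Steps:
$H{\left(w \right)} = 2 w \left(-11 + w\right)$
$\frac{m}{H{\left(4 \left(0 + 2\right) \right)}} = - \frac{5452}{2 \cdot 4 \left(0 + 2\right) \left(-11 + 4 \left(0 + 2\right)\right)} = - \frac{5452}{2 \cdot 4 \cdot 2 \left(-11 + 4 \cdot 2\right)} = - \frac{5452}{2 \cdot 8 \left(-11 + 8\right)} = - \frac{5452}{2 \cdot 8 \left(-3\right)} = - \frac{5452}{-48} = \left(-5452\right) \left(- \frac{1}{48}\right) = \frac{1363}{12}$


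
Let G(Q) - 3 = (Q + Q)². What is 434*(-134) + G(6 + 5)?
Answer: -57669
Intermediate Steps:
G(Q) = 3 + 4*Q² (G(Q) = 3 + (Q + Q)² = 3 + (2*Q)² = 3 + 4*Q²)
434*(-134) + G(6 + 5) = 434*(-134) + (3 + 4*(6 + 5)²) = -58156 + (3 + 4*11²) = -58156 + (3 + 4*121) = -58156 + (3 + 484) = -58156 + 487 = -57669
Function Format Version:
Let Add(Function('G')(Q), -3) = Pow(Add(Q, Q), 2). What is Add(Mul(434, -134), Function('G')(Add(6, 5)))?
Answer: -57669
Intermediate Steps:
Function('G')(Q) = Add(3, Mul(4, Pow(Q, 2))) (Function('G')(Q) = Add(3, Pow(Add(Q, Q), 2)) = Add(3, Pow(Mul(2, Q), 2)) = Add(3, Mul(4, Pow(Q, 2))))
Add(Mul(434, -134), Function('G')(Add(6, 5))) = Add(Mul(434, -134), Add(3, Mul(4, Pow(Add(6, 5), 2)))) = Add(-58156, Add(3, Mul(4, Pow(11, 2)))) = Add(-58156, Add(3, Mul(4, 121))) = Add(-58156, Add(3, 484)) = Add(-58156, 487) = -57669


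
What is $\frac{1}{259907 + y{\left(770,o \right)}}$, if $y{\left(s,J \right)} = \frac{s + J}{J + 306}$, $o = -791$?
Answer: $\frac{485}{126054916} \approx 3.8475 \cdot 10^{-6}$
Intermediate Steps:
$y{\left(s,J \right)} = \frac{J + s}{306 + J}$
$\frac{1}{259907 + y{\left(770,o \right)}} = \frac{1}{259907 + \frac{-791 + 770}{306 - 791}} = \frac{1}{259907 + \frac{1}{-485} \left(-21\right)} = \frac{1}{259907 - - \frac{21}{485}} = \frac{1}{259907 + \frac{21}{485}} = \frac{1}{\frac{126054916}{485}} = \frac{485}{126054916}$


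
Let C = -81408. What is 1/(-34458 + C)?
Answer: -1/115866 ≈ -8.6307e-6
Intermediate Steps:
1/(-34458 + C) = 1/(-34458 - 81408) = 1/(-115866) = -1/115866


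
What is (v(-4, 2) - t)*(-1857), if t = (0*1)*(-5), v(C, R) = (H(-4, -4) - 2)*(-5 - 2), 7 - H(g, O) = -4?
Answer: 116991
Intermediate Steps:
H(g, O) = 11 (H(g, O) = 7 - 1*(-4) = 7 + 4 = 11)
v(C, R) = -63 (v(C, R) = (11 - 2)*(-5 - 2) = 9*(-7) = -63)
t = 0 (t = 0*(-5) = 0)
(v(-4, 2) - t)*(-1857) = (-63 - 1*0)*(-1857) = (-63 + 0)*(-1857) = -63*(-1857) = 116991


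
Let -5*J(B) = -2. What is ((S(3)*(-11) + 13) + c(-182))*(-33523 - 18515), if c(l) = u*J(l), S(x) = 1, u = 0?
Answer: -104076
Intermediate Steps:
J(B) = 2/5 (J(B) = -1/5*(-2) = 2/5)
c(l) = 0 (c(l) = 0*(2/5) = 0)
((S(3)*(-11) + 13) + c(-182))*(-33523 - 18515) = ((1*(-11) + 13) + 0)*(-33523 - 18515) = ((-11 + 13) + 0)*(-52038) = (2 + 0)*(-52038) = 2*(-52038) = -104076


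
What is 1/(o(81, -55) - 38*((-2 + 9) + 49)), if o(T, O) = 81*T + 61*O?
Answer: 1/1078 ≈ 0.00092764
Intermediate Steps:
o(T, O) = 61*O + 81*T
1/(o(81, -55) - 38*((-2 + 9) + 49)) = 1/((61*(-55) + 81*81) - 38*((-2 + 9) + 49)) = 1/((-3355 + 6561) - 38*(7 + 49)) = 1/(3206 - 38*56) = 1/(3206 - 2128) = 1/1078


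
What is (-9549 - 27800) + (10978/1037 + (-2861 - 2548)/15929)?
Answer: -36280909044/971669 ≈ -37339.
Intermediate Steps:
(-9549 - 27800) + (10978/1037 + (-2861 - 2548)/15929) = -37349 + (10978*(1/1037) - 5409*1/15929) = -37349 + (10978/1037 - 5409/15929) = -37349 + 9956437/971669 = -36280909044/971669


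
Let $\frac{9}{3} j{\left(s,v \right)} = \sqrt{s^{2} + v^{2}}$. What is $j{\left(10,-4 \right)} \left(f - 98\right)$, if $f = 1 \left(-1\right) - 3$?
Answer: $- 68 \sqrt{29} \approx -366.19$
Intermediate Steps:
$f = -4$ ($f = -1 - 3 = -4$)
$j{\left(s,v \right)} = \frac{\sqrt{s^{2} + v^{2}}}{3}$
$j{\left(10,-4 \right)} \left(f - 98\right) = \frac{\sqrt{10^{2} + \left(-4\right)^{2}}}{3} \left(-4 - 98\right) = \frac{\sqrt{100 + 16}}{3} \left(-102\right) = \frac{\sqrt{116}}{3} \left(-102\right) = \frac{2 \sqrt{29}}{3} \left(-102\right) = - 68 \sqrt{29}$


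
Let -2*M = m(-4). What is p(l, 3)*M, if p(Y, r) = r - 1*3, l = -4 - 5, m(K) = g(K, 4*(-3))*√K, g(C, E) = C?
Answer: 0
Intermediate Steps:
m(K) = K^(3/2) (m(K) = K*√K = K^(3/2))
l = -9
p(Y, r) = -3 + r (p(Y, r) = r - 3 = -3 + r)
M = 4*I (M = -(-4)*I = 4*I ≈ 4.0*I)
p(l, 3)*M = (-3 + 3)*(4*I) = 0*(4*I) = 0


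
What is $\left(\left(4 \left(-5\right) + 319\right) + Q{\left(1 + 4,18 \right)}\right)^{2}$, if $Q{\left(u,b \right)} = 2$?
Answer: $90601$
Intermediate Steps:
$\left(\left(4 \left(-5\right) + 319\right) + Q{\left(1 + 4,18 \right)}\right)^{2} = \left(\left(4 \left(-5\right) + 319\right) + 2\right)^{2} = \left(\left(-20 + 319\right) + 2\right)^{2} = \left(299 + 2\right)^{2} = 301^{2} = 90601$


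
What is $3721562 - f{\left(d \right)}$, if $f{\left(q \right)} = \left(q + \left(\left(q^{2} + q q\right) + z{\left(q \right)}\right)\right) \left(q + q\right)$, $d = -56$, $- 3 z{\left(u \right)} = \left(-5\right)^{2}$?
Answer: $\frac{13250462}{3} \approx 4.4168 \cdot 10^{6}$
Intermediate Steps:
$z{\left(u \right)} = - \frac{25}{3}$ ($z{\left(u \right)} = - \frac{\left(-5\right)^{2}}{3} = \left(- \frac{1}{3}\right) 25 = - \frac{25}{3}$)
$f{\left(q \right)} = 2 q \left(- \frac{25}{3} + q + 2 q^{2}\right)$ ($f{\left(q \right)} = \left(q - \left(\frac{25}{3} - q^{2} - q q\right)\right) \left(q + q\right) = \left(q + \left(\left(q^{2} + q^{2}\right) - \frac{25}{3}\right)\right) 2 q = \left(q + \left(2 q^{2} - \frac{25}{3}\right)\right) 2 q = \left(q + \left(- \frac{25}{3} + 2 q^{2}\right)\right) 2 q = \left(- \frac{25}{3} + q + 2 q^{2}\right) 2 q = 2 q \left(- \frac{25}{3} + q + 2 q^{2}\right)$)
$3721562 - f{\left(d \right)} = 3721562 - \frac{2}{3} \left(-56\right) \left(-25 + 3 \left(-56\right) + 6 \left(-56\right)^{2}\right) = 3721562 - \frac{2}{3} \left(-56\right) \left(-25 - 168 + 6 \cdot 3136\right) = 3721562 - \frac{2}{3} \left(-56\right) \left(-25 - 168 + 18816\right) = 3721562 - \frac{2}{3} \left(-56\right) 18623 = 3721562 - - \frac{2085776}{3} = 3721562 + \frac{2085776}{3} = \frac{13250462}{3}$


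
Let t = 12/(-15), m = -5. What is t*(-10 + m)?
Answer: 12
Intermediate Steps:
t = -4/5 (t = 12*(-1/15) = -4/5 ≈ -0.80000)
t*(-10 + m) = -4*(-10 - 5)/5 = -4/5*(-15) = 12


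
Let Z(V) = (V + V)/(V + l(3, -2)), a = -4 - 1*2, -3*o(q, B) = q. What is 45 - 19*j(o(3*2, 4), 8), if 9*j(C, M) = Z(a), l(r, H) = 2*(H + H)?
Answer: 907/21 ≈ 43.190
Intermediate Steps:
l(r, H) = 4*H (l(r, H) = 2*(2*H) = 4*H)
o(q, B) = -q/3
a = -6 (a = -4 - 2 = -6)
Z(V) = 2*V/(-8 + V) (Z(V) = (V + V)/(V + 4*(-2)) = (2*V)/(V - 8) = (2*V)/(-8 + V) = 2*V/(-8 + V))
j(C, M) = 2/21 (j(C, M) = (2*(-6)/(-8 - 6))/9 = (2*(-6)/(-14))/9 = (2*(-6)*(-1/14))/9 = (⅑)*(6/7) = 2/21)
45 - 19*j(o(3*2, 4), 8) = 45 - 19*2/21 = 45 - 38/21 = 907/21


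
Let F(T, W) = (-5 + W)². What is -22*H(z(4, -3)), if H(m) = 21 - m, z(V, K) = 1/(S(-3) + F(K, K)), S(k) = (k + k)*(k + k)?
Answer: -23089/50 ≈ -461.78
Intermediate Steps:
S(k) = 4*k² (S(k) = (2*k)*(2*k) = 4*k²)
z(V, K) = 1/(36 + (-5 + K)²) (z(V, K) = 1/(4*(-3)² + (-5 + K)²) = 1/(4*9 + (-5 + K)²) = 1/(36 + (-5 + K)²))
-22*H(z(4, -3)) = -22*(21 - 1/(36 + (-5 - 3)²)) = -22*(21 - 1/(36 + (-8)²)) = -22*(21 - 1/(36 + 64)) = -22*(21 - 1/100) = -22*2099/100 = -23089/50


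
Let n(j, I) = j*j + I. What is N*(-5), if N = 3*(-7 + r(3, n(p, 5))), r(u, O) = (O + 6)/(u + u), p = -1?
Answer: 75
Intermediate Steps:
n(j, I) = I + j**2 (n(j, I) = j**2 + I = I + j**2)
r(u, O) = (6 + O)/(2*u) (r(u, O) = (6 + O)/((2*u)) = (6 + O)*(1/(2*u)) = (6 + O)/(2*u))
N = -15 (N = 3*(-7 + (1/2)*(6 + (5 + (-1)**2))/3) = 3*(-7 + (1/2)*(1/3)*(6 + (5 + 1))) = 3*(-7 + (1/2)*(1/3)*(6 + 6)) = 3*(-7 + (1/2)*(1/3)*12) = 3*(-7 + 2) = 3*(-5) = -15)
N*(-5) = -15*(-5) = 75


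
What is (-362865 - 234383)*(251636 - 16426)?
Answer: -140478702080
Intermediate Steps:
(-362865 - 234383)*(251636 - 16426) = -597248*235210 = -140478702080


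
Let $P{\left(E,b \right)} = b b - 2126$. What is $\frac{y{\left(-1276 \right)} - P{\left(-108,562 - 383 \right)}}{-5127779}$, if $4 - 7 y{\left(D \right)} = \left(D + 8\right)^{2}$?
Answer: $\frac{1817225}{35894453} \approx 0.050627$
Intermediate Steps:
$P{\left(E,b \right)} = -2126 + b^{2}$ ($P{\left(E,b \right)} = b^{2} - 2126 = -2126 + b^{2}$)
$y{\left(D \right)} = \frac{4}{7} - \frac{\left(8 + D\right)^{2}}{7}$ ($y{\left(D \right)} = \frac{4}{7} - \frac{\left(D + 8\right)^{2}}{7} = \frac{4}{7} - \frac{\left(8 + D\right)^{2}}{7}$)
$\frac{y{\left(-1276 \right)} - P{\left(-108,562 - 383 \right)}}{-5127779} = \frac{\left(\frac{4}{7} - \frac{\left(8 - 1276\right)^{2}}{7}\right) - \left(-2126 + \left(562 - 383\right)^{2}\right)}{-5127779} = \left(\left(\frac{4}{7} - \frac{\left(-1268\right)^{2}}{7}\right) - \left(-2126 + 179^{2}\right)\right) \left(- \frac{1}{5127779}\right) = \left(\left(\frac{4}{7} - \frac{1607824}{7}\right) - \left(-2126 + 32041\right)\right) \left(- \frac{1}{5127779}\right) = \left(\left(\frac{4}{7} - \frac{1607824}{7}\right) - 29915\right) \left(- \frac{1}{5127779}\right) = \left(- \frac{1607820}{7} - 29915\right) \left(- \frac{1}{5127779}\right) = \left(- \frac{1817225}{7}\right) \left(- \frac{1}{5127779}\right) = \frac{1817225}{35894453}$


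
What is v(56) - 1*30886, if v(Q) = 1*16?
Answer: -30870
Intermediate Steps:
v(Q) = 16
v(56) - 1*30886 = 16 - 1*30886 = 16 - 30886 = -30870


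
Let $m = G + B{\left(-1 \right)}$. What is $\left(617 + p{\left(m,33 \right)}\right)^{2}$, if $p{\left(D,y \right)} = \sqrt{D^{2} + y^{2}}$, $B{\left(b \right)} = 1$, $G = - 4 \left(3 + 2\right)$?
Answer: $382139 + 6170 \sqrt{58} \approx 4.2913 \cdot 10^{5}$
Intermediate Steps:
$G = -20$ ($G = \left(-4\right) 5 = -20$)
$m = -19$ ($m = -20 + 1 = -19$)
$\left(617 + p{\left(m,33 \right)}\right)^{2} = \left(617 + \sqrt{\left(-19\right)^{2} + 33^{2}}\right)^{2} = \left(617 + \sqrt{361 + 1089}\right)^{2} = \left(617 + \sqrt{1450}\right)^{2} = \left(617 + 5 \sqrt{58}\right)^{2}$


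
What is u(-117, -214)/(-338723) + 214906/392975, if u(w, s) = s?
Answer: 6625245608/12100879175 ≈ 0.54750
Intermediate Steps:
u(-117, -214)/(-338723) + 214906/392975 = -214/(-338723) + 214906/392975 = -214*(-1/338723) + 214906*(1/392975) = 214/338723 + 214906/392975 = 6625245608/12100879175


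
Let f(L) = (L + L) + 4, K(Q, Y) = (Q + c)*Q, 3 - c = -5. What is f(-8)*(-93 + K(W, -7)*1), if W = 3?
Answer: 720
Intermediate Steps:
c = 8 (c = 3 - 1*(-5) = 3 + 5 = 8)
K(Q, Y) = Q*(8 + Q) (K(Q, Y) = (Q + 8)*Q = (8 + Q)*Q = Q*(8 + Q))
f(L) = 4 + 2*L (f(L) = 2*L + 4 = 4 + 2*L)
f(-8)*(-93 + K(W, -7)*1) = (4 + 2*(-8))*(-93 + (3*(8 + 3))*1) = (4 - 16)*(-93 + (3*11)*1) = -12*(-93 + 33*1) = -12*(-93 + 33) = -12*(-60) = 720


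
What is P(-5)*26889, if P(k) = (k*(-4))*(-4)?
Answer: -2151120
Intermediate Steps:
P(k) = 16*k (P(k) = -4*k*(-4) = 16*k)
P(-5)*26889 = (16*(-5))*26889 = -80*26889 = -2151120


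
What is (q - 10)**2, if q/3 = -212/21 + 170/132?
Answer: 31460881/23716 ≈ 1326.6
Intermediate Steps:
q = -4069/154 (q = 3*(-212/21 + 170/132) = 3*(-212*1/21 + 170*(1/132)) = 3*(-212/21 + 85/66) = 3*(-4069/462) = -4069/154 ≈ -26.422)
(q - 10)**2 = (-4069/154 - 10)**2 = (-5609/154)**2 = 31460881/23716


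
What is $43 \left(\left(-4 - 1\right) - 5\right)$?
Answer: $-430$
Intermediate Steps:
$43 \left(\left(-4 - 1\right) - 5\right) = 43 \left(-5 - 5\right) = 43 \left(-10\right) = -430$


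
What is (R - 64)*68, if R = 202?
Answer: 9384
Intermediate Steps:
(R - 64)*68 = (202 - 64)*68 = 138*68 = 9384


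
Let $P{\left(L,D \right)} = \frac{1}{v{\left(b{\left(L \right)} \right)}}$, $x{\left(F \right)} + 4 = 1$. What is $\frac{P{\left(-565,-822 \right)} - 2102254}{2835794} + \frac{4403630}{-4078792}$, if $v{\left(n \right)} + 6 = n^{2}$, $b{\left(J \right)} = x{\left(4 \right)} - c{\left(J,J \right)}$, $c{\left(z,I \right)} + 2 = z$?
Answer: $- \frac{1110701743489879}{609950963090010} \approx -1.821$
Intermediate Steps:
$c{\left(z,I \right)} = -2 + z$
$x{\left(F \right)} = -3$ ($x{\left(F \right)} = -4 + 1 = -3$)
$b{\left(J \right)} = -1 - J$ ($b{\left(J \right)} = -3 - \left(-2 + J\right) = -1 - J$)
$v{\left(n \right)} = -6 + n^{2}$
$P{\left(L,D \right)} = \frac{1}{-6 + \left(-1 - L\right)^{2}}$
$\frac{P{\left(-565,-822 \right)} - 2102254}{2835794} + \frac{4403630}{-4078792} = \frac{\frac{1}{-6 + \left(1 - 565\right)^{2}} - 2102254}{2835794} + \frac{4403630}{-4078792} = \left(\frac{1}{-6 + \left(-564\right)^{2}} - 2102254\right) \frac{1}{2835794} + 4403630 \left(- \frac{1}{4078792}\right) = \left(\frac{1}{-6 + 318096} - 2102254\right) \frac{1}{2835794} - \frac{2201815}{2039396} = \left(\frac{1}{318090} - 2102254\right) \frac{1}{2835794} - \frac{2201815}{2039396} = \left(- \frac{668705974859}{318090}\right) \frac{1}{2835794} - \frac{2201815}{2039396} = - \frac{51438921143}{69387516420} - \frac{2201815}{2039396} = - \frac{1110701743489879}{609950963090010}$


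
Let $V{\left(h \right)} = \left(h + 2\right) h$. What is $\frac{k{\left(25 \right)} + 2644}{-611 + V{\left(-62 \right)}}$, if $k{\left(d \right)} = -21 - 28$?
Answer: $\frac{2595}{3109} \approx 0.83467$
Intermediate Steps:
$k{\left(d \right)} = -49$
$V{\left(h \right)} = h \left(2 + h\right)$ ($V{\left(h \right)} = \left(2 + h\right) h = h \left(2 + h\right)$)
$\frac{k{\left(25 \right)} + 2644}{-611 + V{\left(-62 \right)}} = \frac{-49 + 2644}{-611 - 62 \left(2 - 62\right)} = \frac{2595}{-611 - -3720} = \frac{2595}{-611 + 3720} = \frac{2595}{3109}$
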